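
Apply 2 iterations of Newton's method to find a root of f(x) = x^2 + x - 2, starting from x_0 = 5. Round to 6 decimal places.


Newton's method: x_(n+1) = x_n - f(x_n)/f'(x_n)
f(x) = x^2 + x - 2
f'(x) = 2x + 1

Iteration 1:
  f(5.000000) = 28.000000
  f'(5.000000) = 11.000000
  x_1 = 5.000000 - (28.000000)/(11.000000) = 2.454545

Iteration 2:
  f(2.454545) = 6.479339
  f'(2.454545) = 5.909091
  x_2 = 2.454545 - (6.479339)/(5.909091) = 1.358042

x_2 = 1.358042


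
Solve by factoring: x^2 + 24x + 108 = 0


We need two numbers that multiply to 108 and add to 24.
Those numbers are 18 and 6 (since 18 * 6 = 108 and 18 + 6 = 24).
So x^2 + 24x + 108 = (x + 18)(x + 6) = 0
Setting each factor to zero: x = -18 or x = -6

x = -18, x = -6


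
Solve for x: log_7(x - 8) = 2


Convert to exponential form: x - 8 = 7^2 = 49
x = 49 + 8 = 57
Check: log_7(57 - 8) = log_7(49) = log_7(49) = 2 ✓

x = 57


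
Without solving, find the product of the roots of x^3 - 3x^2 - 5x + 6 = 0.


By Vieta's formulas for x^3 + bx^2 + cx + d = 0:
  r1 + r2 + r3 = -b/a = 3
  r1*r2 + r1*r3 + r2*r3 = c/a = -5
  r1*r2*r3 = -d/a = -6


Product = -6


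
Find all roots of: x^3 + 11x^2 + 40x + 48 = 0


Let p(x) = x^3 + 11x^2 + 40x + 48. By the rational root theorem (leading coefficient 1), any rational root is an integer divisor of 48: try ±1, ±2, ... in turn.
Test x = 1: value = 100 ≠ 0.
Test x = -1: value = 18 ≠ 0.
Test x = 2: value = 180 ≠ 0.
Test x = -2: value = 4 ≠ 0.
Test x = 3: value = 294 ≠ 0.
Test x = -3: value = 0 ✓, so (x + 3) is a factor.
Synthetic division by (x + 3): bring down 1; 1(-3) + 11 = 8; 8(-3) + 40 = 16; 16(-3) + 48 = 0 → quotient x^2 + 8x + 16, remainder 0.
Solve the quadratic x^2 + 8x + 16 = 0: discriminant = 8^2 - 4(1)(16) = 64 - 64 = 0.
Discriminant = 0, so a double root: x = -8/2 = -4.
Collecting all roots found:

x = -4 (multiplicity 2), x = -3


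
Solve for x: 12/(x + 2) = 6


Multiply both sides by (x + 2): 12 = 6(x + 2)
Distribute: 12 = 6x + 12
6x = 12 - 12 = 0
x = 0

x = 0


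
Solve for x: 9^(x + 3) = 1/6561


Express both sides with the same base.
1/6561 = 9^(-4)
Since the bases match, equate exponents: x + 3 = -4
So x = -4 - (3) = -7

x = -7


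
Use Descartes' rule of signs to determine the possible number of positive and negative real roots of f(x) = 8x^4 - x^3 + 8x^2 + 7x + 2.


Descartes' rule of signs:

For positive roots, count sign changes in f(x) = 8x^4 - x^3 + 8x^2 + 7x + 2:
Signs of coefficients: +, -, +, +, +
Number of sign changes: 2
Possible positive real roots: 2, 0

For negative roots, examine f(-x) = 8x^4 + x^3 + 8x^2 - 7x + 2:
Signs of coefficients: +, +, +, -, +
Number of sign changes: 2
Possible negative real roots: 2, 0

Positive roots: 2 or 0; Negative roots: 2 or 0


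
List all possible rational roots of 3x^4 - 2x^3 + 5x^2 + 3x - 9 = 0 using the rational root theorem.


Rational root theorem: possible roots are ±p/q where:
  p divides the constant term (-9): p ∈ {1, 3, 9}
  q divides the leading coefficient (3): q ∈ {1, 3}

All possible rational roots: -9, -3, -1, -1/3, 1/3, 1, 3, 9

-9, -3, -1, -1/3, 1/3, 1, 3, 9


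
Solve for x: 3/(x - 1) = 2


Multiply both sides by (x - 1): 3 = 2(x - 1)
Distribute: 3 = 2x - 2
2x = 3 + 2 = 5
x = 5/2

x = 5/2


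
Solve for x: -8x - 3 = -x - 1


Starting with: -8x - 3 = -x - 1
Move all x terms to left: (-8 + 1)x = -1 + 3
Simplify: -7x = 2
Divide both sides by -7: x = -2/7

x = -2/7


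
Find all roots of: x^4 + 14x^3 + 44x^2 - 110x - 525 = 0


Let p(x) = x^4 + 14x^3 + 44x^2 - 110x - 525. By the rational root theorem (leading coefficient 1), any rational root is an integer divisor of 525: try ±1, ±2, ... in turn.
Test x = 1: value = -576 ≠ 0.
Test x = -1: value = -384 ≠ 0.
Test x = 3: value = 0 ✓, so (x - 3) is a factor.
Synthetic division by (x - 3): bring down 1; 1(3) + 14 = 17; 17(3) + 44 = 95; 95(3) - 110 = 175; 175(3) - 525 = 0 → quotient x^3 + 17x^2 + 95x + 175, remainder 0.
Continue with the quotient x^3 + 17x^2 + 95x + 175 (candidates must divide 175).
Test x = 5: value = 1200 ≠ 0.
Test x = -5: value = 0 ✓, so (x + 5) is a factor.
Synthetic division by (x + 5): bring down 1; 1(-5) + 17 = 12; 12(-5) + 95 = 35; 35(-5) + 175 = 0 → quotient x^2 + 12x + 35, remainder 0.
Solve the quadratic x^2 + 12x + 35 = 0: discriminant = 12^2 - 4(1)(35) = 144 - 140 = 4.
sqrt(4) = 2, so x = (-12 ± 2)/2: x = -5 or x = -7.
Collecting all roots found:

x = -7, x = -5 (multiplicity 2), x = 3


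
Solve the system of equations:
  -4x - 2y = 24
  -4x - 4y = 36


Using Cramer's rule:
Determinant D = (-4)(-4) - (-4)(-2) = 16 - 8 = 8
Dx = (24)(-4) - (36)(-2) = -96 + 72 = -24
Dy = (-4)(36) - (-4)(24) = -144 + 96 = -48
x = Dx/D = -24/8 = -3
y = Dy/D = -48/8 = -6

x = -3, y = -6


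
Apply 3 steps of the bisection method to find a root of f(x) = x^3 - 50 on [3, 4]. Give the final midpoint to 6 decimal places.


f(x) = x^3 - 50
f(3) = -23 < 0
f(4) = 14 > 0

Step 1: midpoint = (3.000000 + 4.000000)/2 = 3.500000
  f(3.500000) = -7.125000
  f(mid) < 0, so root is in [3.500000, 4.000000]

Step 2: midpoint = (3.500000 + 4.000000)/2 = 3.750000
  f(3.750000) = 2.734375
  f(mid) > 0, so root is in [3.500000, 3.750000]

Step 3: midpoint = (3.500000 + 3.750000)/2 = 3.625000
  f(3.625000) = -2.365234
  f(mid) < 0, so root is in [3.625000, 3.750000]

midpoint = 3.625000


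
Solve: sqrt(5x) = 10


Square both sides: 5x = 10^2 = 100
5x = 100 - 0 = 100
x = 20
Check: sqrt(5*20 + 0) = sqrt(100) = 10 ✓

x = 20


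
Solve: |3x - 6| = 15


An absolute value equation |expr| = 15 gives two cases:
Case 1: 3x - 6 = 15
  3x = 21, so x = 7
Case 2: 3x - 6 = -15
  3x = -9, so x = -3

x = -3, x = 7


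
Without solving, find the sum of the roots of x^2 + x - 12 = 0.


By Vieta's formulas for ax^2 + bx + c = 0:
  Sum of roots = -b/a
  Product of roots = c/a

Here a = 1, b = 1, c = -12
Sum = -(1)/1 = -1
Product = -12/1 = -12

Sum = -1


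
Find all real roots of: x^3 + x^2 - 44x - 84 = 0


Let p(x) = x^3 + x^2 - 44x - 84. By the rational root theorem (leading coefficient 1), any rational root is an integer divisor of 84: try ±1, ±2, ... in turn.
Test x = 1: value = -126 ≠ 0.
Test x = -1: value = -40 ≠ 0.
Test x = 2: value = -160 ≠ 0.
Test x = -2: value = 0 ✓, so (x + 2) is a factor.
Synthetic division by (x + 2): bring down 1; 1(-2) + 1 = -1; (-1)(-2) - 44 = -42; (-42)(-2) - 84 = 0 → quotient x^2 - x - 42, remainder 0.
Solve the quadratic x^2 - x - 42 = 0: discriminant = (-1)^2 - 4(1)(-42) = 1 + 168 = 169.
sqrt(169) = 13, so x = (1 ± 13)/2: x = 7 or x = -6.

x = -6, x = -2, x = 7


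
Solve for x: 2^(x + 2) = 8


Express both sides with the same base.
8 = 2^3
Since the bases match, equate exponents: x + 2 = 3
So x = 3 - (2) = 1

x = 1


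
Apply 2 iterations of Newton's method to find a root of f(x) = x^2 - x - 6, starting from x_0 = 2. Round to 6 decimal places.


Newton's method: x_(n+1) = x_n - f(x_n)/f'(x_n)
f(x) = x^2 - x - 6
f'(x) = 2x - 1

Iteration 1:
  f(2.000000) = -4.000000
  f'(2.000000) = 3.000000
  x_1 = 2.000000 - (-4.000000)/(3.000000) = 3.333333

Iteration 2:
  f(3.333333) = 1.777778
  f'(3.333333) = 5.666667
  x_2 = 3.333333 - (1.777778)/(5.666667) = 3.019608

x_2 = 3.019608


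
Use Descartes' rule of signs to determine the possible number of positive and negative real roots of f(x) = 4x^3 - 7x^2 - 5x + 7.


Descartes' rule of signs:

For positive roots, count sign changes in f(x) = 4x^3 - 7x^2 - 5x + 7:
Signs of coefficients: +, -, -, +
Number of sign changes: 2
Possible positive real roots: 2, 0

For negative roots, examine f(-x) = -4x^3 - 7x^2 + 5x + 7:
Signs of coefficients: -, -, +, +
Number of sign changes: 1
Possible negative real roots: 1

Positive roots: 2 or 0; Negative roots: 1


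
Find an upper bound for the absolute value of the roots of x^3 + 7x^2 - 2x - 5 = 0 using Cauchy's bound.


Cauchy's bound: all roots r satisfy |r| <= 1 + max(|a_i/a_n|) for i = 0,...,n-1
where a_n is the leading coefficient.

Coefficients: [1, 7, -2, -5]
Leading coefficient a_n = 1
Ratios |a_i/a_n|: 7, 2, 5
Maximum ratio: 7
Cauchy's bound: |r| <= 1 + 7 = 8

Upper bound = 8


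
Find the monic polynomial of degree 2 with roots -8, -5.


A monic polynomial with roots -8, -5 is:
p(x) = (x + 8)(x + 5)
After multiplying by (x + 8): x + 8
After multiplying by (x + 5): x^2 + 13x + 40

x^2 + 13x + 40


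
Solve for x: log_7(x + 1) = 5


Convert to exponential form: x + 1 = 7^5 = 16807
x = 16807 - 1 = 16806
Check: log_7(16806 + 1) = log_7(16807) = log_7(16807) = 5 ✓

x = 16806


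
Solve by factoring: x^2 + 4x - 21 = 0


We need two numbers that multiply to -21 and add to 4.
Those numbers are -3 and 7 (since (-3) * 7 = -21 and (-3) + 7 = 4).
So x^2 + 4x - 21 = (x - 3)(x + 7) = 0
Setting each factor to zero: x = 3 or x = -7

x = -7, x = 3


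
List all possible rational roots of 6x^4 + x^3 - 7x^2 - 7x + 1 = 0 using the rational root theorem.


Rational root theorem: possible roots are ±p/q where:
  p divides the constant term (1): p ∈ {1}
  q divides the leading coefficient (6): q ∈ {1, 2, 3, 6}

All possible rational roots: -1, -1/2, -1/3, -1/6, 1/6, 1/3, 1/2, 1

-1, -1/2, -1/3, -1/6, 1/6, 1/3, 1/2, 1


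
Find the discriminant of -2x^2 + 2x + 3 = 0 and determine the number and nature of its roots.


For ax^2 + bx + c = 0, discriminant D = b^2 - 4ac
Here a = -2, b = 2, c = 3
D = (2)^2 - 4(-2)(3) = 4 + 24 = 28

D = 28 > 0 but not a perfect square
The equation has 2 distinct real irrational roots.

Discriminant = 28, 2 distinct real irrational roots


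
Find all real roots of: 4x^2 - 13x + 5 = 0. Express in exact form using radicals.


Using the quadratic formula: x = (-b ± sqrt(b^2 - 4ac)) / (2a)
Here a = 4, b = -13, c = 5
Discriminant = b^2 - 4ac = (-13)^2 - 4(4)(5) = 169 - 80 = 89
Since discriminant = 89 > 0, there are two real roots.
x = (13 ± sqrt(89)) / 8
Numerically: x ≈ 2.8042 or x ≈ 0.4458

x = (13 + sqrt(89)) / 8 or x = (13 - sqrt(89)) / 8


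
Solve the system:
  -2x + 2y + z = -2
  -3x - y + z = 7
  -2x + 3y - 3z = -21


Using Cramer's rule. Expand each determinant along the first row.
D  = (-2)*[(-1)*(-3) - 1*3] - 2*[(-3)*(-3) - 1*(-2)] + 1*[(-3)*3 - (-1)*(-2)]
  = (-2)*(0) - 2*(11) + 1*(-11) = -33
Dx = (-2)*[(-1)*(-3) - 1*3] - 2*[7*(-3) - 1*(-21)] + 1*[7*3 - (-1)*(-21)]
  = (-2)*(0) - 2*(0) + 1*(0) = 0
Dy = (-2)*[7*(-3) - 1*(-21)] - (-2)*[(-3)*(-3) - 1*(-2)] + 1*[(-3)*(-21) - 7*(-2)]
  = (-2)*(0) - (-2)*(11) + 1*(77) = 99
Dz = (-2)*[(-1)*(-21) - 7*3] - 2*[(-3)*(-21) - 7*(-2)] + (-2)*[(-3)*3 - (-1)*(-2)]
  = (-2)*(0) - 2*(77) + (-2)*(-11) = -132
x = Dx/D = 0/-33 = 0, y = Dy/D = 99/-33 = -3, z = Dz/D = -132/-33 = 4
Check eq1: (-2)(0) + (2)(-3) + (1)(4) = -2 = -2 ✓
Check eq2: (-3)(0) + (-1)(-3) + (1)(4) = 7 = 7 ✓
Check eq3: (-2)(0) + (3)(-3) + (-3)(4) = -21 = -21 ✓

x = 0, y = -3, z = 4


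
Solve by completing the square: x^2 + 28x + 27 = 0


Start: x^2 + 28x + 27 = 0
Move constant: x^2 + 28x = -27
Half of 28 is 14, squared is 196
Add 196 to both sides: x^2 + 28x + 196 = 169
(x + 14)^2 = 169
x + 14 = ±13
x = -14 + 13 = -1 or x = -14 - 13 = -27

x = -27, x = -1


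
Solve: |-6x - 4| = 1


An absolute value equation |expr| = 1 gives two cases:
Case 1: -6x - 4 = 1
  -6x = 5, so x = -5/6
Case 2: -6x - 4 = -1
  -6x = 3, so x = -1/2

x = -5/6, x = -1/2


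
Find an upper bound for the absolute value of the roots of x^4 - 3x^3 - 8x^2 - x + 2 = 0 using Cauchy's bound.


Cauchy's bound: all roots r satisfy |r| <= 1 + max(|a_i/a_n|) for i = 0,...,n-1
where a_n is the leading coefficient.

Coefficients: [1, -3, -8, -1, 2]
Leading coefficient a_n = 1
Ratios |a_i/a_n|: 3, 8, 1, 2
Maximum ratio: 8
Cauchy's bound: |r| <= 1 + 8 = 9

Upper bound = 9


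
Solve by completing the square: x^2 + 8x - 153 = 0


Start: x^2 + 8x - 153 = 0
Move constant: x^2 + 8x = 153
Half of 8 is 4, squared is 16
Add 16 to both sides: x^2 + 8x + 16 = 169
(x + 4)^2 = 169
x + 4 = ±13
x = -4 + 13 = 9 or x = -4 - 13 = -17

x = -17, x = 9


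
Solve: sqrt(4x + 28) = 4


Square both sides: 4x + 28 = 4^2 = 16
4x = 16 - 28 = -12
x = -3
Check: sqrt(4*(-3) + 28) = sqrt(16) = 4 ✓

x = -3


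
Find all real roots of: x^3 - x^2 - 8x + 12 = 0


Let p(x) = x^3 - x^2 - 8x + 12. By the rational root theorem (leading coefficient 1), any rational root is an integer divisor of 12: try ±1, ±2, ... in turn.
Test x = 1: value = 4 ≠ 0.
Test x = -1: value = 18 ≠ 0.
Test x = 2: value = 0 ✓, so (x - 2) is a factor.
Synthetic division by (x - 2): bring down 1; 1(2) - 1 = 1; 1(2) - 8 = -6; (-6)(2) + 12 = 0 → quotient x^2 + x - 6, remainder 0.
Solve the quadratic x^2 + x - 6 = 0: discriminant = 1^2 - 4(1)(-6) = 1 + 24 = 25.
sqrt(25) = 5, so x = (-1 ± 5)/2: x = 2 or x = -3.

x = -3, x = 2 (multiplicity 2)


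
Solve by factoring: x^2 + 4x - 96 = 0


We need two numbers that multiply to -96 and add to 4.
Those numbers are 12 and -8 (since 12 * (-8) = -96 and 12 + (-8) = 4).
So x^2 + 4x - 96 = (x + 12)(x - 8) = 0
Setting each factor to zero: x = -12 or x = 8

x = -12, x = 8


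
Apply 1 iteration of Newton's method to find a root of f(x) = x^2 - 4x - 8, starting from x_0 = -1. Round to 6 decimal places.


Newton's method: x_(n+1) = x_n - f(x_n)/f'(x_n)
f(x) = x^2 - 4x - 8
f'(x) = 2x - 4

Iteration 1:
  f(-1.000000) = -3.000000
  f'(-1.000000) = -6.000000
  x_1 = -1.000000 - (-3.000000)/(-6.000000) = -1.500000

x_1 = -1.500000


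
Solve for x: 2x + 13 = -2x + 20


Starting with: 2x + 13 = -2x + 20
Move all x terms to left: (2 + 2)x = 20 - 13
Simplify: 4x = 7
Divide both sides by 4: x = 7/4

x = 7/4


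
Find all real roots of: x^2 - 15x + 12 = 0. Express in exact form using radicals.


Using the quadratic formula: x = (-b ± sqrt(b^2 - 4ac)) / (2a)
Here a = 1, b = -15, c = 12
Discriminant = b^2 - 4ac = (-15)^2 - 4(1)(12) = 225 - 48 = 177
Since discriminant = 177 > 0, there are two real roots.
x = (15 ± sqrt(177)) / 2
Numerically: x ≈ 14.1521 or x ≈ 0.8479

x = (15 + sqrt(177)) / 2 or x = (15 - sqrt(177)) / 2


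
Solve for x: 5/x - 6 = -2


Subtract -6 from both sides: 5/x = 4
Multiply both sides by x: 5 = 4 * x
Divide by 4: x = 5/4

x = 5/4


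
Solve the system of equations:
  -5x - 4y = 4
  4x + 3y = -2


Using Cramer's rule:
Determinant D = (-5)(3) - (4)(-4) = -15 + 16 = 1
Dx = (4)(3) - (-2)(-4) = 12 - 8 = 4
Dy = (-5)(-2) - (4)(4) = 10 - 16 = -6
x = Dx/D = 4/1 = 4
y = Dy/D = -6/1 = -6

x = 4, y = -6


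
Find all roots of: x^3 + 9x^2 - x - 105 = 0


Let p(x) = x^3 + 9x^2 - x - 105. By the rational root theorem (leading coefficient 1), any rational root is an integer divisor of 105: try ±1, ±2, ... in turn.
Test x = 1: value = -96 ≠ 0.
Test x = -1: value = -96 ≠ 0.
Test x = 3: value = 0 ✓, so (x - 3) is a factor.
Synthetic division by (x - 3): bring down 1; 1(3) + 9 = 12; 12(3) - 1 = 35; 35(3) - 105 = 0 → quotient x^2 + 12x + 35, remainder 0.
Solve the quadratic x^2 + 12x + 35 = 0: discriminant = 12^2 - 4(1)(35) = 144 - 140 = 4.
sqrt(4) = 2, so x = (-12 ± 2)/2: x = -5 or x = -7.
Collecting all roots found:

x = -7, x = -5, x = 3


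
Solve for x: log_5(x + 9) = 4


Convert to exponential form: x + 9 = 5^4 = 625
x = 625 - 9 = 616
Check: log_5(616 + 9) = log_5(625) = log_5(625) = 4 ✓

x = 616


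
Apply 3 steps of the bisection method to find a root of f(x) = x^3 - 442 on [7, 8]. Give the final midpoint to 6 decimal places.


f(x) = x^3 - 442
f(7) = -99 < 0
f(8) = 70 > 0

Step 1: midpoint = (7.000000 + 8.000000)/2 = 7.500000
  f(7.500000) = -20.125000
  f(mid) < 0, so root is in [7.500000, 8.000000]

Step 2: midpoint = (7.500000 + 8.000000)/2 = 7.750000
  f(7.750000) = 23.484375
  f(mid) > 0, so root is in [7.500000, 7.750000]

Step 3: midpoint = (7.500000 + 7.750000)/2 = 7.625000
  f(7.625000) = 1.322266
  f(mid) > 0, so root is in [7.500000, 7.625000]

midpoint = 7.625000


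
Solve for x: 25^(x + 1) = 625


Express both sides with the same base.
625 = 25^2
Since the bases match, equate exponents: x + 1 = 2
So x = 2 - (1) = 1

x = 1


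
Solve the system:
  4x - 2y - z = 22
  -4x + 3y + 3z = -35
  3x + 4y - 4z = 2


Using Cramer's rule. Expand each determinant along the first row.
D  = 4*[3*(-4) - 3*4] - (-2)*[(-4)*(-4) - 3*3] + (-1)*[(-4)*4 - 3*3]
  = 4*(-24) - (-2)*(7) + (-1)*(-25) = -57
Dx = 22*[3*(-4) - 3*4] - (-2)*[(-35)*(-4) - 3*2] + (-1)*[(-35)*4 - 3*2]
  = 22*(-24) - (-2)*(134) + (-1)*(-146) = -114
Dy = 4*[(-35)*(-4) - 3*2] - 22*[(-4)*(-4) - 3*3] + (-1)*[(-4)*2 - (-35)*3]
  = 4*(134) - 22*(7) + (-1)*(97) = 285
Dz = 4*[3*2 - (-35)*4] - (-2)*[(-4)*2 - (-35)*3] + 22*[(-4)*4 - 3*3]
  = 4*(146) - (-2)*(97) + 22*(-25) = 228
x = Dx/D = -114/-57 = 2, y = Dy/D = 285/-57 = -5, z = Dz/D = 228/-57 = -4
Check eq1: (4)(2) + (-2)(-5) + (-1)(-4) = 22 = 22 ✓
Check eq2: (-4)(2) + (3)(-5) + (3)(-4) = -35 = -35 ✓
Check eq3: (3)(2) + (4)(-5) + (-4)(-4) = 2 = 2 ✓

x = 2, y = -5, z = -4


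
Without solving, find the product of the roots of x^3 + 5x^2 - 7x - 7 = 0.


By Vieta's formulas for x^3 + bx^2 + cx + d = 0:
  r1 + r2 + r3 = -b/a = -5
  r1*r2 + r1*r3 + r2*r3 = c/a = -7
  r1*r2*r3 = -d/a = 7


Product = 7


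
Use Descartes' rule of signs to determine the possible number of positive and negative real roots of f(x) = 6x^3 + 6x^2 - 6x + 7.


Descartes' rule of signs:

For positive roots, count sign changes in f(x) = 6x^3 + 6x^2 - 6x + 7:
Signs of coefficients: +, +, -, +
Number of sign changes: 2
Possible positive real roots: 2, 0

For negative roots, examine f(-x) = -6x^3 + 6x^2 + 6x + 7:
Signs of coefficients: -, +, +, +
Number of sign changes: 1
Possible negative real roots: 1

Positive roots: 2 or 0; Negative roots: 1


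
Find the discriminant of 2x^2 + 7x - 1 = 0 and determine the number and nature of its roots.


For ax^2 + bx + c = 0, discriminant D = b^2 - 4ac
Here a = 2, b = 7, c = -1
D = (7)^2 - 4(2)(-1) = 49 + 8 = 57

D = 57 > 0 but not a perfect square
The equation has 2 distinct real irrational roots.

Discriminant = 57, 2 distinct real irrational roots


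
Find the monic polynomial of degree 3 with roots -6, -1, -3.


A monic polynomial with roots -6, -1, -3 is:
p(x) = (x + 6)(x + 1)(x + 3)
After multiplying by (x + 6): x + 6
After multiplying by (x + 1): x^2 + 7x + 6
After multiplying by (x + 3): x^3 + 10x^2 + 27x + 18

x^3 + 10x^2 + 27x + 18


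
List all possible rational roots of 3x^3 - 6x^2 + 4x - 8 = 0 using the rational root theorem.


Rational root theorem: possible roots are ±p/q where:
  p divides the constant term (-8): p ∈ {1, 2, 4, 8}
  q divides the leading coefficient (3): q ∈ {1, 3}

All possible rational roots: -8, -4, -8/3, -2, -4/3, -1, -2/3, -1/3, 1/3, 2/3, 1, 4/3, 2, 8/3, 4, 8

-8, -4, -8/3, -2, -4/3, -1, -2/3, -1/3, 1/3, 2/3, 1, 4/3, 2, 8/3, 4, 8


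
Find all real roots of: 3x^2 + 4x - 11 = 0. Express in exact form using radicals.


Using the quadratic formula: x = (-b ± sqrt(b^2 - 4ac)) / (2a)
Here a = 3, b = 4, c = -11
Discriminant = b^2 - 4ac = 4^2 - 4(3)(-11) = 16 + 132 = 148
Since discriminant = 148 > 0, there are two real roots.
x = (-4 ± 2*sqrt(37)) / 6
Simplifying: x = (-2 ± sqrt(37)) / 3
Numerically: x ≈ 1.3609 or x ≈ -2.6943

x = (-2 + sqrt(37)) / 3 or x = (-2 - sqrt(37)) / 3


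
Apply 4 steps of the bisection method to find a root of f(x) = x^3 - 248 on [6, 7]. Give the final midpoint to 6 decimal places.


f(x) = x^3 - 248
f(6) = -32 < 0
f(7) = 95 > 0

Step 1: midpoint = (6.000000 + 7.000000)/2 = 6.500000
  f(6.500000) = 26.625000
  f(mid) > 0, so root is in [6.000000, 6.500000]

Step 2: midpoint = (6.000000 + 6.500000)/2 = 6.250000
  f(6.250000) = -3.859375
  f(mid) < 0, so root is in [6.250000, 6.500000]

Step 3: midpoint = (6.250000 + 6.500000)/2 = 6.375000
  f(6.375000) = 11.083984
  f(mid) > 0, so root is in [6.250000, 6.375000]

Step 4: midpoint = (6.250000 + 6.375000)/2 = 6.312500
  f(6.312500) = 3.538330
  f(mid) > 0, so root is in [6.250000, 6.312500]

midpoint = 6.312500


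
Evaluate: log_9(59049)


We need the exponent such that 9^? = 59049
9^5 = 59049
Therefore log_9(59049) = 5

5


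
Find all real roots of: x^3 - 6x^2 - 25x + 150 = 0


Let p(x) = x^3 - 6x^2 - 25x + 150. By the rational root theorem (leading coefficient 1), any rational root is an integer divisor of 150: try ±1, ±2, ... in turn.
Test x = 1: value = 120 ≠ 0.
Test x = -1: value = 168 ≠ 0.
Test x = 2: value = 84 ≠ 0.
Test x = -2: value = 168 ≠ 0.
Test x = 3: value = 48 ≠ 0.
Test x = -3: value = 144 ≠ 0.
Test x = 5: value = 0 ✓, so (x - 5) is a factor.
Synthetic division by (x - 5): bring down 1; 1(5) - 6 = -1; (-1)(5) - 25 = -30; (-30)(5) + 150 = 0 → quotient x^2 - x - 30, remainder 0.
Solve the quadratic x^2 - x - 30 = 0: discriminant = (-1)^2 - 4(1)(-30) = 1 + 120 = 121.
sqrt(121) = 11, so x = (1 ± 11)/2: x = 6 or x = -5.

x = -5, x = 5, x = 6


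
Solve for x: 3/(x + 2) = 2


Multiply both sides by (x + 2): 3 = 2(x + 2)
Distribute: 3 = 2x + 4
2x = 3 - 4 = -1
x = -1/2

x = -1/2


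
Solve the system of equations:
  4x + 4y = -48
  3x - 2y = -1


Using Cramer's rule:
Determinant D = (4)(-2) - (3)(4) = -8 - 12 = -20
Dx = (-48)(-2) - (-1)(4) = 96 + 4 = 100
Dy = (4)(-1) - (3)(-48) = -4 + 144 = 140
x = Dx/D = 100/-20 = -5
y = Dy/D = 140/-20 = -7

x = -5, y = -7


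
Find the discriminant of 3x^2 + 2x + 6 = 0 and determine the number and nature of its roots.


For ax^2 + bx + c = 0, discriminant D = b^2 - 4ac
Here a = 3, b = 2, c = 6
D = (2)^2 - 4(3)(6) = 4 - 72 = -68

D = -68 < 0
The equation has no real roots (2 complex conjugate roots).

Discriminant = -68, no real roots (2 complex conjugate roots)


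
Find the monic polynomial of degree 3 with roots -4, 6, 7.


A monic polynomial with roots -4, 6, 7 is:
p(x) = (x + 4)(x - 6)(x - 7)
After multiplying by (x + 4): x + 4
After multiplying by (x - 6): x^2 - 2x - 24
After multiplying by (x - 7): x^3 - 9x^2 - 10x + 168

x^3 - 9x^2 - 10x + 168


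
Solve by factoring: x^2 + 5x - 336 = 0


We need two numbers that multiply to -336 and add to 5.
Those numbers are 21 and -16 (since 21 * (-16) = -336 and 21 + (-16) = 5).
So x^2 + 5x - 336 = (x + 21)(x - 16) = 0
Setting each factor to zero: x = -21 or x = 16

x = -21, x = 16


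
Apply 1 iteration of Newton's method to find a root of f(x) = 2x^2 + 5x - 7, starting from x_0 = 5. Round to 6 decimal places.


Newton's method: x_(n+1) = x_n - f(x_n)/f'(x_n)
f(x) = 2x^2 + 5x - 7
f'(x) = 4x + 5

Iteration 1:
  f(5.000000) = 68.000000
  f'(5.000000) = 25.000000
  x_1 = 5.000000 - (68.000000)/(25.000000) = 2.280000

x_1 = 2.280000


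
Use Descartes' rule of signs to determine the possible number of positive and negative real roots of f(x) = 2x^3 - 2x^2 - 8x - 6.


Descartes' rule of signs:

For positive roots, count sign changes in f(x) = 2x^3 - 2x^2 - 8x - 6:
Signs of coefficients: +, -, -, -
Number of sign changes: 1
Possible positive real roots: 1

For negative roots, examine f(-x) = -2x^3 - 2x^2 + 8x - 6:
Signs of coefficients: -, -, +, -
Number of sign changes: 2
Possible negative real roots: 2, 0

Positive roots: 1; Negative roots: 2 or 0


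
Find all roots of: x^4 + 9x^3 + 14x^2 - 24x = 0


The constant term is 0, so x = 0 is a root. Factor out x:
  x^3 + 9x^2 + 14x - 24 = 0
Let p(x) = x^3 + 9x^2 + 14x - 24. By the rational root theorem (leading coefficient 1), any rational root is an integer divisor of 24: try ±1, ±2, ... in turn.
Test x = 1: value = 0 ✓, so (x - 1) is a factor.
Synthetic division by (x - 1): bring down 1; 1(1) + 9 = 10; 10(1) + 14 = 24; 24(1) - 24 = 0 → quotient x^2 + 10x + 24, remainder 0.
Solve the quadratic x^2 + 10x + 24 = 0: discriminant = 10^2 - 4(1)(24) = 100 - 96 = 4.
sqrt(4) = 2, so x = (-10 ± 2)/2: x = -4 or x = -6.
Collecting all roots found:

x = -6, x = -4, x = 0, x = 1


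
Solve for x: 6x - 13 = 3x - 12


Starting with: 6x - 13 = 3x - 12
Move all x terms to left: (6 - 3)x = -12 + 13
Simplify: 3x = 1
Divide both sides by 3: x = 1/3

x = 1/3


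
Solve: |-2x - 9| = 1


An absolute value equation |expr| = 1 gives two cases:
Case 1: -2x - 9 = 1
  -2x = 10, so x = -5
Case 2: -2x - 9 = -1
  -2x = 8, so x = -4

x = -5, x = -4


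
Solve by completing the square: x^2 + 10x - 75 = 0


Start: x^2 + 10x - 75 = 0
Move constant: x^2 + 10x = 75
Half of 10 is 5, squared is 25
Add 25 to both sides: x^2 + 10x + 25 = 100
(x + 5)^2 = 100
x + 5 = ±10
x = -5 + 10 = 5 or x = -5 - 10 = -15

x = -15, x = 5


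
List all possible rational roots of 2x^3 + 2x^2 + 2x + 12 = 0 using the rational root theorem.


Rational root theorem: possible roots are ±p/q where:
  p divides the constant term (12): p ∈ {1, 2, 3, 4, 6, 12}
  q divides the leading coefficient (2): q ∈ {1, 2}

All possible rational roots: -12, -6, -4, -3, -2, -3/2, -1, -1/2, 1/2, 1, 3/2, 2, 3, 4, 6, 12

-12, -6, -4, -3, -2, -3/2, -1, -1/2, 1/2, 1, 3/2, 2, 3, 4, 6, 12


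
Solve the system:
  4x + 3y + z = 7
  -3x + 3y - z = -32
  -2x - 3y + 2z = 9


Using Cramer's rule. Expand each determinant along the first row.
D  = 4*[3*2 - (-1)*(-3)] - 3*[(-3)*2 - (-1)*(-2)] + 1*[(-3)*(-3) - 3*(-2)]
  = 4*(3) - 3*(-8) + 1*(15) = 51
Dx = 7*[3*2 - (-1)*(-3)] - 3*[(-32)*2 - (-1)*9] + 1*[(-32)*(-3) - 3*9]
  = 7*(3) - 3*(-55) + 1*(69) = 255
Dy = 4*[(-32)*2 - (-1)*9] - 7*[(-3)*2 - (-1)*(-2)] + 1*[(-3)*9 - (-32)*(-2)]
  = 4*(-55) - 7*(-8) + 1*(-91) = -255
Dz = 4*[3*9 - (-32)*(-3)] - 3*[(-3)*9 - (-32)*(-2)] + 7*[(-3)*(-3) - 3*(-2)]
  = 4*(-69) - 3*(-91) + 7*(15) = 102
x = Dx/D = 255/51 = 5, y = Dy/D = -255/51 = -5, z = Dz/D = 102/51 = 2
Check eq1: (4)(5) + (3)(-5) + (1)(2) = 7 = 7 ✓
Check eq2: (-3)(5) + (3)(-5) + (-1)(2) = -32 = -32 ✓
Check eq3: (-2)(5) + (-3)(-5) + (2)(2) = 9 = 9 ✓

x = 5, y = -5, z = 2


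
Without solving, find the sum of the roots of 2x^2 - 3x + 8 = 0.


By Vieta's formulas for ax^2 + bx + c = 0:
  Sum of roots = -b/a
  Product of roots = c/a

Here a = 2, b = -3, c = 8
Sum = -(-3)/2 = 3/2
Product = 8/2 = 4

Sum = 3/2


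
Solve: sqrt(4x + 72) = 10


Square both sides: 4x + 72 = 10^2 = 100
4x = 100 - 72 = 28
x = 7
Check: sqrt(4*7 + 72) = sqrt(100) = 10 ✓

x = 7


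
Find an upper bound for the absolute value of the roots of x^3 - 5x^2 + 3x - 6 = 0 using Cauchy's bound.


Cauchy's bound: all roots r satisfy |r| <= 1 + max(|a_i/a_n|) for i = 0,...,n-1
where a_n is the leading coefficient.

Coefficients: [1, -5, 3, -6]
Leading coefficient a_n = 1
Ratios |a_i/a_n|: 5, 3, 6
Maximum ratio: 6
Cauchy's bound: |r| <= 1 + 6 = 7

Upper bound = 7


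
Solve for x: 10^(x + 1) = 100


Express both sides with the same base.
100 = 10^2
Since the bases match, equate exponents: x + 1 = 2
So x = 2 - (1) = 1

x = 1


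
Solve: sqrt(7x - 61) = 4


Square both sides: 7x - 61 = 4^2 = 16
7x = 16 + 61 = 77
x = 11
Check: sqrt(7*11 - 61) = sqrt(16) = 4 ✓

x = 11


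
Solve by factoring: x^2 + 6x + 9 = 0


We need two numbers that multiply to 9 and add to 6.
Those numbers are 3 and 3 (since 3 * 3 = 9 and 3 + 3 = 6).
So x^2 + 6x + 9 = (x + 3)(x + 3) = 0
Setting each factor to zero: x = -3 or x = -3

x = -3


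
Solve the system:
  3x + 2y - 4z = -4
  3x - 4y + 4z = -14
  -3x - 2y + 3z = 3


Using Cramer's rule. Expand each determinant along the first row.
D  = 3*[(-4)*3 - 4*(-2)] - 2*[3*3 - 4*(-3)] + (-4)*[3*(-2) - (-4)*(-3)]
  = 3*(-4) - 2*(21) + (-4)*(-18) = 18
Dx = (-4)*[(-4)*3 - 4*(-2)] - 2*[(-14)*3 - 4*3] + (-4)*[(-14)*(-2) - (-4)*3]
  = (-4)*(-4) - 2*(-54) + (-4)*(40) = -36
Dy = 3*[(-14)*3 - 4*3] - (-4)*[3*3 - 4*(-3)] + (-4)*[3*3 - (-14)*(-3)]
  = 3*(-54) - (-4)*(21) + (-4)*(-33) = 54
Dz = 3*[(-4)*3 - (-14)*(-2)] - 2*[3*3 - (-14)*(-3)] + (-4)*[3*(-2) - (-4)*(-3)]
  = 3*(-40) - 2*(-33) + (-4)*(-18) = 18
x = Dx/D = -36/18 = -2, y = Dy/D = 54/18 = 3, z = Dz/D = 18/18 = 1
Check eq1: (3)(-2) + (2)(3) + (-4)(1) = -4 = -4 ✓
Check eq2: (3)(-2) + (-4)(3) + (4)(1) = -14 = -14 ✓
Check eq3: (-3)(-2) + (-2)(3) + (3)(1) = 3 = 3 ✓

x = -2, y = 3, z = 1


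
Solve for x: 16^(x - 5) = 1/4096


Express both sides with the same base.
1/4096 = 16^(-3)
Since the bases match, equate exponents: x - 5 = -3
So x = -3 - (-5) = 2

x = 2


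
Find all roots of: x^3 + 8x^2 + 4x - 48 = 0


Let p(x) = x^3 + 8x^2 + 4x - 48. By the rational root theorem (leading coefficient 1), any rational root is an integer divisor of 48: try ±1, ±2, ... in turn.
Test x = 1: value = -35 ≠ 0.
Test x = -1: value = -45 ≠ 0.
Test x = 2: value = 0 ✓, so (x - 2) is a factor.
Synthetic division by (x - 2): bring down 1; 1(2) + 8 = 10; 10(2) + 4 = 24; 24(2) - 48 = 0 → quotient x^2 + 10x + 24, remainder 0.
Solve the quadratic x^2 + 10x + 24 = 0: discriminant = 10^2 - 4(1)(24) = 100 - 96 = 4.
sqrt(4) = 2, so x = (-10 ± 2)/2: x = -4 or x = -6.
Collecting all roots found:

x = -6, x = -4, x = 2


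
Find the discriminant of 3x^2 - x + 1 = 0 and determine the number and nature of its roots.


For ax^2 + bx + c = 0, discriminant D = b^2 - 4ac
Here a = 3, b = -1, c = 1
D = (-1)^2 - 4(3)(1) = 1 - 12 = -11

D = -11 < 0
The equation has no real roots (2 complex conjugate roots).

Discriminant = -11, no real roots (2 complex conjugate roots)


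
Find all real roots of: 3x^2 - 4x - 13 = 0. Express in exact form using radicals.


Using the quadratic formula: x = (-b ± sqrt(b^2 - 4ac)) / (2a)
Here a = 3, b = -4, c = -13
Discriminant = b^2 - 4ac = (-4)^2 - 4(3)(-13) = 16 + 156 = 172
Since discriminant = 172 > 0, there are two real roots.
x = (4 ± 2*sqrt(43)) / 6
Simplifying: x = (2 ± sqrt(43)) / 3
Numerically: x ≈ 2.8525 or x ≈ -1.5191

x = (2 + sqrt(43)) / 3 or x = (2 - sqrt(43)) / 3


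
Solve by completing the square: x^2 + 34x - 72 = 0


Start: x^2 + 34x - 72 = 0
Move constant: x^2 + 34x = 72
Half of 34 is 17, squared is 289
Add 289 to both sides: x^2 + 34x + 289 = 361
(x + 17)^2 = 361
x + 17 = ±19
x = -17 + 19 = 2 or x = -17 - 19 = -36

x = -36, x = 2


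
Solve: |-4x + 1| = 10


An absolute value equation |expr| = 10 gives two cases:
Case 1: -4x + 1 = 10
  -4x = 9, so x = -9/4
Case 2: -4x + 1 = -10
  -4x = -11, so x = 11/4

x = -9/4, x = 11/4


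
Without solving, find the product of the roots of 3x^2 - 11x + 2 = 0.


By Vieta's formulas for ax^2 + bx + c = 0:
  Sum of roots = -b/a
  Product of roots = c/a

Here a = 3, b = -11, c = 2
Sum = -(-11)/3 = 11/3
Product = 2/3 = 2/3

Product = 2/3


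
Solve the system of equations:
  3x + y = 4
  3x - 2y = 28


Using Cramer's rule:
Determinant D = (3)(-2) - (3)(1) = -6 - 3 = -9
Dx = (4)(-2) - (28)(1) = -8 - 28 = -36
Dy = (3)(28) - (3)(4) = 84 - 12 = 72
x = Dx/D = -36/-9 = 4
y = Dy/D = 72/-9 = -8

x = 4, y = -8


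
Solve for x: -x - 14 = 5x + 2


Starting with: -x - 14 = 5x + 2
Move all x terms to left: (-1 - 5)x = 2 + 14
Simplify: -6x = 16
Divide both sides by -6: x = -8/3

x = -8/3


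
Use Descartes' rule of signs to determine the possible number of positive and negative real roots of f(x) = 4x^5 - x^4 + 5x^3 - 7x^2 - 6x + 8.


Descartes' rule of signs:

For positive roots, count sign changes in f(x) = 4x^5 - x^4 + 5x^3 - 7x^2 - 6x + 8:
Signs of coefficients: +, -, +, -, -, +
Number of sign changes: 4
Possible positive real roots: 4, 2, 0

For negative roots, examine f(-x) = -4x^5 - x^4 - 5x^3 - 7x^2 + 6x + 8:
Signs of coefficients: -, -, -, -, +, +
Number of sign changes: 1
Possible negative real roots: 1

Positive roots: 4 or 2 or 0; Negative roots: 1


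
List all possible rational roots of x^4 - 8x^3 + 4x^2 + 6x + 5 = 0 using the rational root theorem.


Rational root theorem: possible roots are ±p/q where:
  p divides the constant term (5): p ∈ {1, 5}
  q divides the leading coefficient (1): q ∈ {1}

All possible rational roots: -5, -1, 1, 5

-5, -1, 1, 5


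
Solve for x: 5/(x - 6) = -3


Multiply both sides by (x - 6): 5 = -3(x - 6)
Distribute: 5 = -3x + 18
-3x = 5 - 18 = -13
x = 13/3

x = 13/3


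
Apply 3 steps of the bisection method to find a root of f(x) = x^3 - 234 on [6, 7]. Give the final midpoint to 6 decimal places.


f(x) = x^3 - 234
f(6) = -18 < 0
f(7) = 109 > 0

Step 1: midpoint = (6.000000 + 7.000000)/2 = 6.500000
  f(6.500000) = 40.625000
  f(mid) > 0, so root is in [6.000000, 6.500000]

Step 2: midpoint = (6.000000 + 6.500000)/2 = 6.250000
  f(6.250000) = 10.140625
  f(mid) > 0, so root is in [6.000000, 6.250000]

Step 3: midpoint = (6.000000 + 6.250000)/2 = 6.125000
  f(6.125000) = -4.216797
  f(mid) < 0, so root is in [6.125000, 6.250000]

midpoint = 6.125000


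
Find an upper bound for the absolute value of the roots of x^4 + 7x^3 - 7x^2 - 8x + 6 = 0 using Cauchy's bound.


Cauchy's bound: all roots r satisfy |r| <= 1 + max(|a_i/a_n|) for i = 0,...,n-1
where a_n is the leading coefficient.

Coefficients: [1, 7, -7, -8, 6]
Leading coefficient a_n = 1
Ratios |a_i/a_n|: 7, 7, 8, 6
Maximum ratio: 8
Cauchy's bound: |r| <= 1 + 8 = 9

Upper bound = 9


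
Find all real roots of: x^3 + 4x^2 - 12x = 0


The constant term is 0, so x = 0 is a root. Factor out x:
  x(x^2 + 4x - 12) = 0
Solve the quadratic x^2 + 4x - 12 = 0: discriminant = 4^2 - 4(1)(-12) = 16 + 48 = 64.
sqrt(64) = 8, so x = (-4 ± 8)/2: x = 2 or x = -6.

x = -6, x = 0, x = 2


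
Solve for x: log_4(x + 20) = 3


Convert to exponential form: x + 20 = 4^3 = 64
x = 64 - 20 = 44
Check: log_4(44 + 20) = log_4(64) = log_4(64) = 3 ✓

x = 44


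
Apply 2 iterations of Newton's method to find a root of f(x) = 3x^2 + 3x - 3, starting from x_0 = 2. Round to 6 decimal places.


Newton's method: x_(n+1) = x_n - f(x_n)/f'(x_n)
f(x) = 3x^2 + 3x - 3
f'(x) = 6x + 3

Iteration 1:
  f(2.000000) = 15.000000
  f'(2.000000) = 15.000000
  x_1 = 2.000000 - (15.000000)/(15.000000) = 1.000000

Iteration 2:
  f(1.000000) = 3.000000
  f'(1.000000) = 9.000000
  x_2 = 1.000000 - (3.000000)/(9.000000) = 0.666667

x_2 = 0.666667


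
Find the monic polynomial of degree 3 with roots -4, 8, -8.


A monic polynomial with roots -4, 8, -8 is:
p(x) = (x + 4)(x - 8)(x + 8)
After multiplying by (x + 4): x + 4
After multiplying by (x - 8): x^2 - 4x - 32
After multiplying by (x + 8): x^3 + 4x^2 - 64x - 256

x^3 + 4x^2 - 64x - 256


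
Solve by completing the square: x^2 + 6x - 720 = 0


Start: x^2 + 6x - 720 = 0
Move constant: x^2 + 6x = 720
Half of 6 is 3, squared is 9
Add 9 to both sides: x^2 + 6x + 9 = 729
(x + 3)^2 = 729
x + 3 = ±27
x = -3 + 27 = 24 or x = -3 - 27 = -30

x = -30, x = 24


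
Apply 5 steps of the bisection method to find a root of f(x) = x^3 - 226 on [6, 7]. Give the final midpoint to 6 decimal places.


f(x) = x^3 - 226
f(6) = -10 < 0
f(7) = 117 > 0

Step 1: midpoint = (6.000000 + 7.000000)/2 = 6.500000
  f(6.500000) = 48.625000
  f(mid) > 0, so root is in [6.000000, 6.500000]

Step 2: midpoint = (6.000000 + 6.500000)/2 = 6.250000
  f(6.250000) = 18.140625
  f(mid) > 0, so root is in [6.000000, 6.250000]

Step 3: midpoint = (6.000000 + 6.250000)/2 = 6.125000
  f(6.125000) = 3.783203
  f(mid) > 0, so root is in [6.000000, 6.125000]

Step 4: midpoint = (6.000000 + 6.125000)/2 = 6.062500
  f(6.062500) = -3.179443
  f(mid) < 0, so root is in [6.062500, 6.125000]

Step 5: midpoint = (6.062500 + 6.125000)/2 = 6.093750
  f(6.093750) = 0.284027
  f(mid) > 0, so root is in [6.062500, 6.093750]

midpoint = 6.093750


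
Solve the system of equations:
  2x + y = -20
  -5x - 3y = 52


Using Cramer's rule:
Determinant D = (2)(-3) - (-5)(1) = -6 + 5 = -1
Dx = (-20)(-3) - (52)(1) = 60 - 52 = 8
Dy = (2)(52) - (-5)(-20) = 104 - 100 = 4
x = Dx/D = 8/-1 = -8
y = Dy/D = 4/-1 = -4

x = -8, y = -4


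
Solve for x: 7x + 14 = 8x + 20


Starting with: 7x + 14 = 8x + 20
Move all x terms to left: (7 - 8)x = 20 - 14
Simplify: -x = 6
Divide both sides by -1: x = -6

x = -6


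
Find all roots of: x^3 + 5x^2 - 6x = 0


The constant term is 0, so x = 0 is a root. Factor out x:
  x^2 + 5x - 6 = 0
Solve the quadratic x^2 + 5x - 6 = 0: discriminant = 5^2 - 4(1)(-6) = 25 + 24 = 49.
sqrt(49) = 7, so x = (-5 ± 7)/2: x = 1 or x = -6.
Collecting all roots found:

x = -6, x = 0, x = 1


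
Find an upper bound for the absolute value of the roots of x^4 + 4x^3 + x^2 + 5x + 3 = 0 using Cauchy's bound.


Cauchy's bound: all roots r satisfy |r| <= 1 + max(|a_i/a_n|) for i = 0,...,n-1
where a_n is the leading coefficient.

Coefficients: [1, 4, 1, 5, 3]
Leading coefficient a_n = 1
Ratios |a_i/a_n|: 4, 1, 5, 3
Maximum ratio: 5
Cauchy's bound: |r| <= 1 + 5 = 6

Upper bound = 6


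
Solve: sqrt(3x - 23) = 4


Square both sides: 3x - 23 = 4^2 = 16
3x = 16 + 23 = 39
x = 13
Check: sqrt(3*13 - 23) = sqrt(16) = 4 ✓

x = 13


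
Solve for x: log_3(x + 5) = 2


Convert to exponential form: x + 5 = 3^2 = 9
x = 9 - 5 = 4
Check: log_3(4 + 5) = log_3(9) = log_3(9) = 2 ✓

x = 4


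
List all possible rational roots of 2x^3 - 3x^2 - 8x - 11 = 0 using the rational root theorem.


Rational root theorem: possible roots are ±p/q where:
  p divides the constant term (-11): p ∈ {1, 11}
  q divides the leading coefficient (2): q ∈ {1, 2}

All possible rational roots: -11, -11/2, -1, -1/2, 1/2, 1, 11/2, 11

-11, -11/2, -1, -1/2, 1/2, 1, 11/2, 11


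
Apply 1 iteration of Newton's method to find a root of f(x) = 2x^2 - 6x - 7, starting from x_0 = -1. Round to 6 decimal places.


Newton's method: x_(n+1) = x_n - f(x_n)/f'(x_n)
f(x) = 2x^2 - 6x - 7
f'(x) = 4x - 6

Iteration 1:
  f(-1.000000) = 1.000000
  f'(-1.000000) = -10.000000
  x_1 = -1.000000 - (1.000000)/(-10.000000) = -0.900000

x_1 = -0.900000


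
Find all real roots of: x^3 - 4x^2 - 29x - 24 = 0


Let p(x) = x^3 - 4x^2 - 29x - 24. By the rational root theorem (leading coefficient 1), any rational root is an integer divisor of 24: try ±1, ±2, ... in turn.
Test x = 1: value = -56 ≠ 0.
Test x = -1: value = 0 ✓, so (x + 1) is a factor.
Synthetic division by (x + 1): bring down 1; 1(-1) - 4 = -5; (-5)(-1) - 29 = -24; (-24)(-1) - 24 = 0 → quotient x^2 - 5x - 24, remainder 0.
Solve the quadratic x^2 - 5x - 24 = 0: discriminant = (-5)^2 - 4(1)(-24) = 25 + 96 = 121.
sqrt(121) = 11, so x = (5 ± 11)/2: x = 8 or x = -3.

x = -3, x = -1, x = 8


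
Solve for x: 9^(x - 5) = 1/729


Express both sides with the same base.
1/729 = 9^(-3)
Since the bases match, equate exponents: x - 5 = -3
So x = -3 - (-5) = 2

x = 2


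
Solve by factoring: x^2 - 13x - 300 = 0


We need two numbers that multiply to -300 and add to -13.
Those numbers are 12 and -25 (since 12 * (-25) = -300 and 12 + (-25) = -13).
So x^2 - 13x - 300 = (x + 12)(x - 25) = 0
Setting each factor to zero: x = -12 or x = 25

x = -12, x = 25


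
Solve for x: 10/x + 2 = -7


Subtract 2 from both sides: 10/x = -9
Multiply both sides by x: 10 = -9 * x
Divide by -9: x = -10/9

x = -10/9


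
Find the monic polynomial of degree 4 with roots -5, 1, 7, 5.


A monic polynomial with roots -5, 1, 7, 5 is:
p(x) = (x + 5)(x - 1)(x - 7)(x - 5)
After multiplying by (x + 5): x + 5
After multiplying by (x - 1): x^2 + 4x - 5
After multiplying by (x - 7): x^3 - 3x^2 - 33x + 35
After multiplying by (x - 5): x^4 - 8x^3 - 18x^2 + 200x - 175

x^4 - 8x^3 - 18x^2 + 200x - 175


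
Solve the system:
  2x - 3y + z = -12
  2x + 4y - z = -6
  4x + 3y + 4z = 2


Using Cramer's rule. Expand each determinant along the first row.
D  = 2*[4*4 - (-1)*3] - (-3)*[2*4 - (-1)*4] + 1*[2*3 - 4*4]
  = 2*(19) - (-3)*(12) + 1*(-10) = 64
Dx = (-12)*[4*4 - (-1)*3] - (-3)*[(-6)*4 - (-1)*2] + 1*[(-6)*3 - 4*2]
  = (-12)*(19) - (-3)*(-22) + 1*(-26) = -320
Dy = 2*[(-6)*4 - (-1)*2] - (-12)*[2*4 - (-1)*4] + 1*[2*2 - (-6)*4]
  = 2*(-22) - (-12)*(12) + 1*(28) = 128
Dz = 2*[4*2 - (-6)*3] - (-3)*[2*2 - (-6)*4] + (-12)*[2*3 - 4*4]
  = 2*(26) - (-3)*(28) + (-12)*(-10) = 256
x = Dx/D = -320/64 = -5, y = Dy/D = 128/64 = 2, z = Dz/D = 256/64 = 4
Check eq1: (2)(-5) + (-3)(2) + (1)(4) = -12 = -12 ✓
Check eq2: (2)(-5) + (4)(2) + (-1)(4) = -6 = -6 ✓
Check eq3: (4)(-5) + (3)(2) + (4)(4) = 2 = 2 ✓

x = -5, y = 2, z = 4


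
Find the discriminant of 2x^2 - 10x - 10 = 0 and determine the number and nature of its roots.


For ax^2 + bx + c = 0, discriminant D = b^2 - 4ac
Here a = 2, b = -10, c = -10
D = (-10)^2 - 4(2)(-10) = 100 + 80 = 180

D = 180 > 0 but not a perfect square
The equation has 2 distinct real irrational roots.

Discriminant = 180, 2 distinct real irrational roots
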